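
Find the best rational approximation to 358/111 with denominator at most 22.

Expand x = 358/111 as a continued fraction with the Euclidean algorithm:
  358 = 3*111 + 25, so a_0 = 3.
  111 = 4*25 + 11, so a_1 = 4.
  25 = 2*11 + 3, so a_2 = 2.
  11 = 3*3 + 2, so a_3 = 3.
  3 = 1*2 + 1, so a_4 = 1.
  2 = 2*1 + 0, so a_5 = 2.
so x = [3; 4, 2, 3, 1, 2].
Convergents (p_i = a_i*p_{i-1} + p_{i-2}, q_i = a_i*q_{i-1} + q_{i-2} with p_{-2}=0, p_{-1}=1, q_{-2}=1, q_{-1}=0), until the denominator exceeds 22:
  i=0: a_0=3, p_0 = 3*1 + 0 = 3, q_0 = 3*0 + 1 = 1.
  i=1: a_1=4, p_1 = 4*3 + 1 = 13, q_1 = 4*1 + 0 = 4.
  i=2: a_2=2, p_2 = 2*13 + 3 = 29, q_2 = 2*4 + 1 = 9.
  i=3: a_3=3, p_3 = 3*29 + 13 = 100, q_3 = 3*9 + 4 = 31.
q_3 = 31 > 22, so the last convergent with denominator <= 22 is p_2/q_2 = 29/9.
The closest fraction with denominator <= 22 is either p_2/q_2 or the intermediate fraction (k*p_2 + p_1)/(k*q_2 + q_1) with the largest k >= 1 whose denominator stays <= 22; these approach x as k grows, and every other convergent or intermediate fraction in range is farther away.
Largest k: floor((22 - q_1)/q_2) = floor((22 - 4)/9) = 2.
That gives (2*29 + 13)/(2*9 + 4) = 71/22.
Compare the errors: |x - 29/9| = |358*9 - 29*111|/(111*9) = 3/999, and |x - 71/22| = |358*22 - 71*111|/(111*22) = 5/2442.
Cross-multiplying, 5*999 = 4995 < 7326 = 3*2442, so 5/2442 is smaller: the intermediate fraction 71/22 is closer to x than 29/9.

71/22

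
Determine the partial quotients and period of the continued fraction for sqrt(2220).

Write x_i = (sqrt(2220) + m_i)/d_i with (m_0, d_0) = (0, 1). a_0 = floor(sqrt(2220)) = 47, since 47^2 = 2209 <= 2220 < 2304 = 48^2.
Iterate m_{i+1} = d_i*a_i - m_i, d_{i+1} = (2220 - m_{i+1}^2)/d_i, a_{i+1} = floor((a_0 + m_{i+1})/d_{i+1}):
  m_1 = 1*47 - 0 = 47, d_1 = (2220 - 47^2)/1 = 11/1 = 11, a_1 = floor((47 + 47)/11) = 8.
  m_2 = 11*8 - 47 = 41, d_2 = (2220 - 41^2)/11 = 539/11 = 49, a_2 = floor((47 + 41)/49) = 1.
  m_3 = 49*1 - 41 = 8, d_3 = (2220 - 8^2)/49 = 2156/49 = 44, a_3 = floor((47 + 8)/44) = 1.
  m_4 = 44*1 - 8 = 36, d_4 = (2220 - 36^2)/44 = 924/44 = 21, a_4 = floor((47 + 36)/21) = 3.
  m_5 = 21*3 - 36 = 27, d_5 = (2220 - 27^2)/21 = 1491/21 = 71, a_5 = floor((47 + 27)/71) = 1.
  m_6 = 71*1 - 27 = 44, d_6 = (2220 - 44^2)/71 = 284/71 = 4, a_6 = floor((47 + 44)/4) = 22.
  m_7 = 4*22 - 44 = 44, d_7 = (2220 - 44^2)/4 = 284/4 = 71, a_7 = floor((47 + 44)/71) = 1.
  m_8 = 71*1 - 44 = 27, d_8 = (2220 - 27^2)/71 = 1491/71 = 21, a_8 = floor((47 + 27)/21) = 3.
  m_9 = 21*3 - 27 = 36, d_9 = (2220 - 36^2)/21 = 924/21 = 44, a_9 = floor((47 + 36)/44) = 1.
  m_10 = 44*1 - 36 = 8, d_10 = (2220 - 8^2)/44 = 2156/44 = 49, a_10 = floor((47 + 8)/49) = 1.
  m_11 = 49*1 - 8 = 41, d_11 = (2220 - 41^2)/49 = 539/49 = 11, a_11 = floor((47 + 41)/11) = 8.
  m_12 = 11*8 - 41 = 47, d_12 = (2220 - 47^2)/11 = 11/11 = 1, a_12 = floor((47 + 47)/1) = 94.
  m_13 = 1*94 - 47 = 47, d_13 = (2220 - 47^2)/1 = 11/1 = 11: (m_13, d_13) = (m_1, d_1) = (47, 11), so from here the quotients repeat a_1, ..., a_12; the period length is 12.
Hence the expansion of sqrt(2220) is a_0 = 47 followed by the repeating block 8, 1, 1, 3, 1, 22, 1, 3, 1, 1, 8, 94 (period 12).

[47; (8, 1, 1, 3, 1, 22, 1, 3, 1, 1, 8, 94)]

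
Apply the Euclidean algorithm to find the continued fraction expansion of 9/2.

[4; 2]

Run the Euclidean algorithm on 9 and 2; the successive quotients are the partial quotients a_0, a_1, ... (each step inverts the fractional part left over by the previous one):
  9 = 4*2 + 1, so a_0 = 4.
  2 = 2*1 + 0, so a_1 = 2.
The remainder reaches 0 after 2 divisions, so the expansion has 2 partial quotients, read off in order.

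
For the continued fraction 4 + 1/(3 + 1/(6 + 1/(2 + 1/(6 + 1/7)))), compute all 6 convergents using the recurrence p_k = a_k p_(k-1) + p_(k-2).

4/1, 13/3, 82/19, 177/41, 1144/265, 8185/1896

Using the convergent recurrence p_i = a_i*p_{i-1} + p_{i-2}, q_i = a_i*q_{i-1} + q_{i-2} with p_{-2}=0, p_{-1}=1, q_{-2}=1, q_{-1}=0:
  i=0: a_0=4, p_0 = 4*1 + 0 = 4, q_0 = 4*0 + 1 = 1.
  i=1: a_1=3, p_1 = 3*4 + 1 = 13, q_1 = 3*1 + 0 = 3.
  i=2: a_2=6, p_2 = 6*13 + 4 = 82, q_2 = 6*3 + 1 = 19.
  i=3: a_3=2, p_3 = 2*82 + 13 = 177, q_3 = 2*19 + 3 = 41.
  i=4: a_4=6, p_4 = 6*177 + 82 = 1144, q_4 = 6*41 + 19 = 265.
  i=5: a_5=7, p_5 = 7*1144 + 177 = 8185, q_5 = 7*265 + 41 = 1896.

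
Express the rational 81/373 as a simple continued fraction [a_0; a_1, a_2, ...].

[0; 4, 1, 1, 1, 1, 7, 2]

Run the Euclidean algorithm on 81 and 373; the successive quotients are the partial quotients a_0, a_1, ... (each step inverts the fractional part left over by the previous one):
  81 = 0*373 + 81, so a_0 = 0.
  373 = 4*81 + 49, so a_1 = 4.
  81 = 1*49 + 32, so a_2 = 1.
  49 = 1*32 + 17, so a_3 = 1.
  32 = 1*17 + 15, so a_4 = 1.
  17 = 1*15 + 2, so a_5 = 1.
  15 = 7*2 + 1, so a_6 = 7.
  2 = 2*1 + 0, so a_7 = 2.
The remainder reaches 0 after 8 divisions, so the expansion has 8 partial quotients, read off in order.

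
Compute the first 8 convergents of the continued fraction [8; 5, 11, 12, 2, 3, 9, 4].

Using the convergent recurrence p_i = a_i*p_{i-1} + p_{i-2}, q_i = a_i*q_{i-1} + q_{i-2} with p_{-2}=0, p_{-1}=1, q_{-2}=1, q_{-1}=0:
  i=0: a_0=8, p_0 = 8*1 + 0 = 8, q_0 = 8*0 + 1 = 1.
  i=1: a_1=5, p_1 = 5*8 + 1 = 41, q_1 = 5*1 + 0 = 5.
  i=2: a_2=11, p_2 = 11*41 + 8 = 459, q_2 = 11*5 + 1 = 56.
  i=3: a_3=12, p_3 = 12*459 + 41 = 5549, q_3 = 12*56 + 5 = 677.
  i=4: a_4=2, p_4 = 2*5549 + 459 = 11557, q_4 = 2*677 + 56 = 1410.
  i=5: a_5=3, p_5 = 3*11557 + 5549 = 40220, q_5 = 3*1410 + 677 = 4907.
  i=6: a_6=9, p_6 = 9*40220 + 11557 = 373537, q_6 = 9*4907 + 1410 = 45573.
  i=7: a_7=4, p_7 = 4*373537 + 40220 = 1534368, q_7 = 4*45573 + 4907 = 187199.

8/1, 41/5, 459/56, 5549/677, 11557/1410, 40220/4907, 373537/45573, 1534368/187199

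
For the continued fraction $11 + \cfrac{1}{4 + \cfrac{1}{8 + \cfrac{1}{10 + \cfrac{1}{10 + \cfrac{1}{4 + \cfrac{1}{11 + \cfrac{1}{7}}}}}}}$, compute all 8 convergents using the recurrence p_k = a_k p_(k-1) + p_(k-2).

Using the convergent recurrence p_i = a_i*p_{i-1} + p_{i-2}, q_i = a_i*q_{i-1} + q_{i-2} with p_{-2}=0, p_{-1}=1, q_{-2}=1, q_{-1}=0:
  i=0: a_0=11, p_0 = 11*1 + 0 = 11, q_0 = 11*0 + 1 = 1.
  i=1: a_1=4, p_1 = 4*11 + 1 = 45, q_1 = 4*1 + 0 = 4.
  i=2: a_2=8, p_2 = 8*45 + 11 = 371, q_2 = 8*4 + 1 = 33.
  i=3: a_3=10, p_3 = 10*371 + 45 = 3755, q_3 = 10*33 + 4 = 334.
  i=4: a_4=10, p_4 = 10*3755 + 371 = 37921, q_4 = 10*334 + 33 = 3373.
  i=5: a_5=4, p_5 = 4*37921 + 3755 = 155439, q_5 = 4*3373 + 334 = 13826.
  i=6: a_6=11, p_6 = 11*155439 + 37921 = 1747750, q_6 = 11*13826 + 3373 = 155459.
  i=7: a_7=7, p_7 = 7*1747750 + 155439 = 12389689, q_7 = 7*155459 + 13826 = 1102039.

11/1, 45/4, 371/33, 3755/334, 37921/3373, 155439/13826, 1747750/155459, 12389689/1102039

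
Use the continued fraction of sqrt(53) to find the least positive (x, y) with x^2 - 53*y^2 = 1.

First expand sqrt(53) as a continued fraction. With x_i = (sqrt(53) + m_i)/d_i and (m_0, d_0) = (0, 1): a_0 = floor(sqrt(53)) = 7, since 7^2 = 49 <= 53 < 64 = 8^2.
Iterate m_{i+1} = d_i*a_i - m_i, d_{i+1} = (53 - m_{i+1}^2)/d_i, a_{i+1} = floor((a_0 + m_{i+1})/d_{i+1}):
  m_1 = 1*7 - 0 = 7, d_1 = (53 - 7^2)/1 = 4/1 = 4, a_1 = floor((7 + 7)/4) = 3.
  m_2 = 4*3 - 7 = 5, d_2 = (53 - 5^2)/4 = 28/4 = 7, a_2 = floor((7 + 5)/7) = 1.
  m_3 = 7*1 - 5 = 2, d_3 = (53 - 2^2)/7 = 49/7 = 7, a_3 = floor((7 + 2)/7) = 1.
  m_4 = 7*1 - 2 = 5, d_4 = (53 - 5^2)/7 = 28/7 = 4, a_4 = floor((7 + 5)/4) = 3.
  m_5 = 4*3 - 5 = 7, d_5 = (53 - 7^2)/4 = 4/4 = 1, a_5 = floor((7 + 7)/1) = 14.
  m_6 = 1*14 - 7 = 7, d_6 = (53 - 7^2)/1 = 4/1 = 4: (m_6, d_6) = (m_1, d_1) = (7, 4), so from here the quotients repeat a_1, ..., a_5; the period length is 5.
So sqrt(53) = [7; (3, 1, 1, 3, 14)] with period length k = 5.
k is odd, so (p_{k-1}, q_{k-1}) only solves x^2 - 53y^2 = -1 and the fundamental solution of x^2 - 53y^2 = 1 is (p_{2k-1}, q_{2k-1}) = (p_9, q_9); compute convergents through index 9, running through the period twice.
Convergents (p_i = a_i*p_{i-1} + p_{i-2}, q_i = a_i*q_{i-1} + q_{i-2} with p_{-2}=0, p_{-1}=1, q_{-2}=1, q_{-1}=0):
  i=0: a_0=7, p_0 = 7*1 + 0 = 7, q_0 = 7*0 + 1 = 1.
  i=1: a_1=3, p_1 = 3*7 + 1 = 22, q_1 = 3*1 + 0 = 3.
  i=2: a_2=1, p_2 = 1*22 + 7 = 29, q_2 = 1*3 + 1 = 4.
  i=3: a_3=1, p_3 = 1*29 + 22 = 51, q_3 = 1*4 + 3 = 7.
  i=4: a_4=3, p_4 = 3*51 + 29 = 182, q_4 = 3*7 + 4 = 25.
  i=5: a_5=14, p_5 = 14*182 + 51 = 2599, q_5 = 14*25 + 7 = 357.
  i=6: a_6=3, p_6 = 3*2599 + 182 = 7979, q_6 = 3*357 + 25 = 1096.
  i=7: a_7=1, p_7 = 1*7979 + 2599 = 10578, q_7 = 1*1096 + 357 = 1453.
  i=8: a_8=1, p_8 = 1*10578 + 7979 = 18557, q_8 = 1*1453 + 1096 = 2549.
  i=9: a_9=3, p_9 = 3*18557 + 10578 = 66249, q_9 = 3*2549 + 1453 = 9100.
Indeed p_4^2 - 53*q_4^2 = 33124 - 33125 = -1, not +1.
Check: 66249^2 - 53*9100^2 = 4388930001 - 4388930000 = 1, so (x, y) = (66249, 9100) solves the equation, and by the theorem it is the least positive solution.

(x, y) = (66249, 9100)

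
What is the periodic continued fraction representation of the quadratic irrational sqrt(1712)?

Write x_i = (sqrt(1712) + m_i)/d_i with (m_0, d_0) = (0, 1). a_0 = floor(sqrt(1712)) = 41, since 41^2 = 1681 <= 1712 < 1764 = 42^2.
Iterate m_{i+1} = d_i*a_i - m_i, d_{i+1} = (1712 - m_{i+1}^2)/d_i, a_{i+1} = floor((a_0 + m_{i+1})/d_{i+1}):
  m_1 = 1*41 - 0 = 41, d_1 = (1712 - 41^2)/1 = 31/1 = 31, a_1 = floor((41 + 41)/31) = 2.
  m_2 = 31*2 - 41 = 21, d_2 = (1712 - 21^2)/31 = 1271/31 = 41, a_2 = floor((41 + 21)/41) = 1.
  m_3 = 41*1 - 21 = 20, d_3 = (1712 - 20^2)/41 = 1312/41 = 32, a_3 = floor((41 + 20)/32) = 1.
  m_4 = 32*1 - 20 = 12, d_4 = (1712 - 12^2)/32 = 1568/32 = 49, a_4 = floor((41 + 12)/49) = 1.
  m_5 = 49*1 - 12 = 37, d_5 = (1712 - 37^2)/49 = 343/49 = 7, a_5 = floor((41 + 37)/7) = 11.
  m_6 = 7*11 - 37 = 40, d_6 = (1712 - 40^2)/7 = 112/7 = 16, a_6 = floor((41 + 40)/16) = 5.
  m_7 = 16*5 - 40 = 40, d_7 = (1712 - 40^2)/16 = 112/16 = 7, a_7 = floor((41 + 40)/7) = 11.
  m_8 = 7*11 - 40 = 37, d_8 = (1712 - 37^2)/7 = 343/7 = 49, a_8 = floor((41 + 37)/49) = 1.
  m_9 = 49*1 - 37 = 12, d_9 = (1712 - 12^2)/49 = 1568/49 = 32, a_9 = floor((41 + 12)/32) = 1.
  m_10 = 32*1 - 12 = 20, d_10 = (1712 - 20^2)/32 = 1312/32 = 41, a_10 = floor((41 + 20)/41) = 1.
  m_11 = 41*1 - 20 = 21, d_11 = (1712 - 21^2)/41 = 1271/41 = 31, a_11 = floor((41 + 21)/31) = 2.
  m_12 = 31*2 - 21 = 41, d_12 = (1712 - 41^2)/31 = 31/31 = 1, a_12 = floor((41 + 41)/1) = 82.
  m_13 = 1*82 - 41 = 41, d_13 = (1712 - 41^2)/1 = 31/1 = 31: (m_13, d_13) = (m_1, d_1) = (41, 31), so from here the quotients repeat a_1, ..., a_12; the period length is 12.
Hence the expansion of sqrt(1712) is a_0 = 41 followed by the repeating block 2, 1, 1, 1, 11, 5, 11, 1, 1, 1, 2, 82 (period 12).

[41; (2, 1, 1, 1, 11, 5, 11, 1, 1, 1, 2, 82)]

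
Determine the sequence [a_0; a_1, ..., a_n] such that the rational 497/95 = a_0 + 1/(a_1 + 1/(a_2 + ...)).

Run the Euclidean algorithm on 497 and 95; the successive quotients are the partial quotients a_0, a_1, ... (each step inverts the fractional part left over by the previous one):
  497 = 5*95 + 22, so a_0 = 5.
  95 = 4*22 + 7, so a_1 = 4.
  22 = 3*7 + 1, so a_2 = 3.
  7 = 7*1 + 0, so a_3 = 7.
The remainder reaches 0 after 4 divisions, so the expansion has 4 partial quotients, read off in order.

[5; 4, 3, 7]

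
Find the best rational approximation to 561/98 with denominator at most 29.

166/29

Expand x = 561/98 as a continued fraction with the Euclidean algorithm:
  561 = 5*98 + 71, so a_0 = 5.
  98 = 1*71 + 27, so a_1 = 1.
  71 = 2*27 + 17, so a_2 = 2.
  27 = 1*17 + 10, so a_3 = 1.
  17 = 1*10 + 7, so a_4 = 1.
  10 = 1*7 + 3, so a_5 = 1.
  7 = 2*3 + 1, so a_6 = 2.
  3 = 3*1 + 0, so a_7 = 3.
so x = [5; 1, 2, 1, 1, 1, 2, 3].
Convergents (p_i = a_i*p_{i-1} + p_{i-2}, q_i = a_i*q_{i-1} + q_{i-2} with p_{-2}=0, p_{-1}=1, q_{-2}=1, q_{-1}=0), until the denominator exceeds 29:
  i=0: a_0=5, p_0 = 5*1 + 0 = 5, q_0 = 5*0 + 1 = 1.
  i=1: a_1=1, p_1 = 1*5 + 1 = 6, q_1 = 1*1 + 0 = 1.
  i=2: a_2=2, p_2 = 2*6 + 5 = 17, q_2 = 2*1 + 1 = 3.
  i=3: a_3=1, p_3 = 1*17 + 6 = 23, q_3 = 1*3 + 1 = 4.
  i=4: a_4=1, p_4 = 1*23 + 17 = 40, q_4 = 1*4 + 3 = 7.
  i=5: a_5=1, p_5 = 1*40 + 23 = 63, q_5 = 1*7 + 4 = 11.
  i=6: a_6=2, p_6 = 2*63 + 40 = 166, q_6 = 2*11 + 7 = 29.
  i=7: a_7=3, p_7 = 3*166 + 63 = 561, q_7 = 3*29 + 11 = 98.
q_7 = 98 > 29, so the last convergent with denominator <= 29 is p_6/q_6 = 166/29.
The closest fraction with denominator <= 29 is either p_6/q_6 or the intermediate fraction (k*p_6 + p_5)/(k*q_6 + q_5) with the largest k >= 1 whose denominator stays <= 29; these approach x as k grows, and every other convergent or intermediate fraction in range is farther away.
Largest k: floor((29 - q_5)/q_6) = floor((29 - 11)/29) = 0.
Since k = 0, no intermediate fraction beyond p_6/q_6 has denominator <= 29, so the convergent 166/29 is the closest (its error is |561*29 - 166*98|/(98*29) = 1/2842).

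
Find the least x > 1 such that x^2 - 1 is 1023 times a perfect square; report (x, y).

(x, y) = (32, 1)

First expand sqrt(1023) as a continued fraction. With x_i = (sqrt(1023) + m_i)/d_i and (m_0, d_0) = (0, 1): a_0 = floor(sqrt(1023)) = 31, since 31^2 = 961 <= 1023 < 1024 = 32^2.
Iterate m_{i+1} = d_i*a_i - m_i, d_{i+1} = (1023 - m_{i+1}^2)/d_i, a_{i+1} = floor((a_0 + m_{i+1})/d_{i+1}):
  m_1 = 1*31 - 0 = 31, d_1 = (1023 - 31^2)/1 = 62/1 = 62, a_1 = floor((31 + 31)/62) = 1.
  m_2 = 62*1 - 31 = 31, d_2 = (1023 - 31^2)/62 = 62/62 = 1, a_2 = floor((31 + 31)/1) = 62.
  m_3 = 1*62 - 31 = 31, d_3 = (1023 - 31^2)/1 = 62/1 = 62: (m_3, d_3) = (m_1, d_1) = (31, 62), so from here the quotients repeat a_1, a_2; the period length is 2.
So sqrt(1023) = [31; (1, 62)] with period length k = 2.
k is even, so the fundamental solution of x^2 - 1023y^2 = 1 is (p_{k-1}, q_{k-1}) = (p_1, q_1); compute convergents through index 1.
Convergents (p_i = a_i*p_{i-1} + p_{i-2}, q_i = a_i*q_{i-1} + q_{i-2} with p_{-2}=0, p_{-1}=1, q_{-2}=1, q_{-1}=0):
  i=0: a_0=31, p_0 = 31*1 + 0 = 31, q_0 = 31*0 + 1 = 1.
  i=1: a_1=1, p_1 = 1*31 + 1 = 32, q_1 = 1*1 + 0 = 1.
Check: 32^2 - 1023*1^2 = 1024 - 1023 = 1, so (x, y) = (32, 1) solves the equation, and by the theorem it is the least positive solution.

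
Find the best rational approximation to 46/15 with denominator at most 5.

Expand x = 46/15 as a continued fraction with the Euclidean algorithm:
  46 = 3*15 + 1, so a_0 = 3.
  15 = 15*1 + 0, so a_1 = 15.
so x = [3; 15].
Convergents (p_i = a_i*p_{i-1} + p_{i-2}, q_i = a_i*q_{i-1} + q_{i-2} with p_{-2}=0, p_{-1}=1, q_{-2}=1, q_{-1}=0), until the denominator exceeds 5:
  i=0: a_0=3, p_0 = 3*1 + 0 = 3, q_0 = 3*0 + 1 = 1.
  i=1: a_1=15, p_1 = 15*3 + 1 = 46, q_1 = 15*1 + 0 = 15.
q_1 = 15 > 5, so the last convergent with denominator <= 5 is p_0/q_0 = 3/1.
The closest fraction with denominator <= 5 is either p_0/q_0 or the intermediate fraction (k*p_0 + p_{-1})/(k*q_0 + q_{-1}) with the largest k >= 1 whose denominator stays <= 5; these approach x as k grows, and every other convergent or intermediate fraction in range is farther away.
Largest k: floor((5 - q_{-1})/q_0) = floor((5 - 0)/1) = 5 (using the seeds p_{-1} = 1, q_{-1} = 0).
That gives (5*3 + 1)/(5*1 + 0) = 16/5.
Compare the errors: |x - 3/1| = |46*1 - 3*15|/(15*1) = 1/15, and |x - 16/5| = |46*5 - 16*15|/(15*5) = 10/75.
Cross-multiplying, 1*75 = 75 < 150 = 10*15, so 1/15 is smaller: the convergent 3/1 is closer to x than 16/5.

3/1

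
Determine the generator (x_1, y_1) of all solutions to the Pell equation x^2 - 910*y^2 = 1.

(x, y) = (181, 6)

First expand sqrt(910) as a continued fraction. With x_i = (sqrt(910) + m_i)/d_i and (m_0, d_0) = (0, 1): a_0 = floor(sqrt(910)) = 30, since 30^2 = 900 <= 910 < 961 = 31^2.
Iterate m_{i+1} = d_i*a_i - m_i, d_{i+1} = (910 - m_{i+1}^2)/d_i, a_{i+1} = floor((a_0 + m_{i+1})/d_{i+1}):
  m_1 = 1*30 - 0 = 30, d_1 = (910 - 30^2)/1 = 10/1 = 10, a_1 = floor((30 + 30)/10) = 6.
  m_2 = 10*6 - 30 = 30, d_2 = (910 - 30^2)/10 = 10/10 = 1, a_2 = floor((30 + 30)/1) = 60.
  m_3 = 1*60 - 30 = 30, d_3 = (910 - 30^2)/1 = 10/1 = 10: (m_3, d_3) = (m_1, d_1) = (30, 10), so from here the quotients repeat a_1, a_2; the period length is 2.
So sqrt(910) = [30; (6, 60)] with period length k = 2.
k is even, so the fundamental solution of x^2 - 910y^2 = 1 is (p_{k-1}, q_{k-1}) = (p_1, q_1); compute convergents through index 1.
Convergents (p_i = a_i*p_{i-1} + p_{i-2}, q_i = a_i*q_{i-1} + q_{i-2} with p_{-2}=0, p_{-1}=1, q_{-2}=1, q_{-1}=0):
  i=0: a_0=30, p_0 = 30*1 + 0 = 30, q_0 = 30*0 + 1 = 1.
  i=1: a_1=6, p_1 = 6*30 + 1 = 181, q_1 = 6*1 + 0 = 6.
Check: 181^2 - 910*6^2 = 32761 - 32760 = 1, so (x, y) = (181, 6) solves the equation, and by the theorem it is the least positive solution.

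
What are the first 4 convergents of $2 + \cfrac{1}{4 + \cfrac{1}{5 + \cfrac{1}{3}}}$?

Using the convergent recurrence p_i = a_i*p_{i-1} + p_{i-2}, q_i = a_i*q_{i-1} + q_{i-2} with p_{-2}=0, p_{-1}=1, q_{-2}=1, q_{-1}=0:
  i=0: a_0=2, p_0 = 2*1 + 0 = 2, q_0 = 2*0 + 1 = 1.
  i=1: a_1=4, p_1 = 4*2 + 1 = 9, q_1 = 4*1 + 0 = 4.
  i=2: a_2=5, p_2 = 5*9 + 2 = 47, q_2 = 5*4 + 1 = 21.
  i=3: a_3=3, p_3 = 3*47 + 9 = 150, q_3 = 3*21 + 4 = 67.

2/1, 9/4, 47/21, 150/67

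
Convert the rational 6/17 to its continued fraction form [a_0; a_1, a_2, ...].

[0; 2, 1, 5]

Run the Euclidean algorithm on 6 and 17; the successive quotients are the partial quotients a_0, a_1, ... (each step inverts the fractional part left over by the previous one):
  6 = 0*17 + 6, so a_0 = 0.
  17 = 2*6 + 5, so a_1 = 2.
  6 = 1*5 + 1, so a_2 = 1.
  5 = 5*1 + 0, so a_3 = 5.
The remainder reaches 0 after 4 divisions, so the expansion has 4 partial quotients, read off in order.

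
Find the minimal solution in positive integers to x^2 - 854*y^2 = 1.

(x, y) = (1294299, 44290)

First expand sqrt(854) as a continued fraction. With x_i = (sqrt(854) + m_i)/d_i and (m_0, d_0) = (0, 1): a_0 = floor(sqrt(854)) = 29, since 29^2 = 841 <= 854 < 900 = 30^2.
Iterate m_{i+1} = d_i*a_i - m_i, d_{i+1} = (854 - m_{i+1}^2)/d_i, a_{i+1} = floor((a_0 + m_{i+1})/d_{i+1}):
  m_1 = 1*29 - 0 = 29, d_1 = (854 - 29^2)/1 = 13/1 = 13, a_1 = floor((29 + 29)/13) = 4.
  m_2 = 13*4 - 29 = 23, d_2 = (854 - 23^2)/13 = 325/13 = 25, a_2 = floor((29 + 23)/25) = 2.
  m_3 = 25*2 - 23 = 27, d_3 = (854 - 27^2)/25 = 125/25 = 5, a_3 = floor((29 + 27)/5) = 11.
  m_4 = 5*11 - 27 = 28, d_4 = (854 - 28^2)/5 = 70/5 = 14, a_4 = floor((29 + 28)/14) = 4.
  m_5 = 14*4 - 28 = 28, d_5 = (854 - 28^2)/14 = 70/14 = 5, a_5 = floor((29 + 28)/5) = 11.
  m_6 = 5*11 - 28 = 27, d_6 = (854 - 27^2)/5 = 125/5 = 25, a_6 = floor((29 + 27)/25) = 2.
  m_7 = 25*2 - 27 = 23, d_7 = (854 - 23^2)/25 = 325/25 = 13, a_7 = floor((29 + 23)/13) = 4.
  m_8 = 13*4 - 23 = 29, d_8 = (854 - 29^2)/13 = 13/13 = 1, a_8 = floor((29 + 29)/1) = 58.
  m_9 = 1*58 - 29 = 29, d_9 = (854 - 29^2)/1 = 13/1 = 13: (m_9, d_9) = (m_1, d_1) = (29, 13), so from here the quotients repeat a_1, ..., a_8; the period length is 8.
So sqrt(854) = [29; (4, 2, 11, 4, 11, 2, 4, 58)] with period length k = 8.
k is even, so the fundamental solution of x^2 - 854y^2 = 1 is (p_{k-1}, q_{k-1}) = (p_7, q_7); compute convergents through index 7.
Convergents (p_i = a_i*p_{i-1} + p_{i-2}, q_i = a_i*q_{i-1} + q_{i-2} with p_{-2}=0, p_{-1}=1, q_{-2}=1, q_{-1}=0):
  i=0: a_0=29, p_0 = 29*1 + 0 = 29, q_0 = 29*0 + 1 = 1.
  i=1: a_1=4, p_1 = 4*29 + 1 = 117, q_1 = 4*1 + 0 = 4.
  i=2: a_2=2, p_2 = 2*117 + 29 = 263, q_2 = 2*4 + 1 = 9.
  i=3: a_3=11, p_3 = 11*263 + 117 = 3010, q_3 = 11*9 + 4 = 103.
  i=4: a_4=4, p_4 = 4*3010 + 263 = 12303, q_4 = 4*103 + 9 = 421.
  i=5: a_5=11, p_5 = 11*12303 + 3010 = 138343, q_5 = 11*421 + 103 = 4734.
  i=6: a_6=2, p_6 = 2*138343 + 12303 = 288989, q_6 = 2*4734 + 421 = 9889.
  i=7: a_7=4, p_7 = 4*288989 + 138343 = 1294299, q_7 = 4*9889 + 4734 = 44290.
Check: 1294299^2 - 854*44290^2 = 1675209901401 - 1675209901400 = 1, so (x, y) = (1294299, 44290) solves the equation, and by the theorem it is the least positive solution.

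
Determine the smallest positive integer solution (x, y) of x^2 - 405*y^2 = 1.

First expand sqrt(405) as a continued fraction. With x_i = (sqrt(405) + m_i)/d_i and (m_0, d_0) = (0, 1): a_0 = floor(sqrt(405)) = 20, since 20^2 = 400 <= 405 < 441 = 21^2.
Iterate m_{i+1} = d_i*a_i - m_i, d_{i+1} = (405 - m_{i+1}^2)/d_i, a_{i+1} = floor((a_0 + m_{i+1})/d_{i+1}):
  m_1 = 1*20 - 0 = 20, d_1 = (405 - 20^2)/1 = 5/1 = 5, a_1 = floor((20 + 20)/5) = 8.
  m_2 = 5*8 - 20 = 20, d_2 = (405 - 20^2)/5 = 5/5 = 1, a_2 = floor((20 + 20)/1) = 40.
  m_3 = 1*40 - 20 = 20, d_3 = (405 - 20^2)/1 = 5/1 = 5: (m_3, d_3) = (m_1, d_1) = (20, 5), so from here the quotients repeat a_1, a_2; the period length is 2.
So sqrt(405) = [20; (8, 40)] with period length k = 2.
k is even, so the fundamental solution of x^2 - 405y^2 = 1 is (p_{k-1}, q_{k-1}) = (p_1, q_1); compute convergents through index 1.
Convergents (p_i = a_i*p_{i-1} + p_{i-2}, q_i = a_i*q_{i-1} + q_{i-2} with p_{-2}=0, p_{-1}=1, q_{-2}=1, q_{-1}=0):
  i=0: a_0=20, p_0 = 20*1 + 0 = 20, q_0 = 20*0 + 1 = 1.
  i=1: a_1=8, p_1 = 8*20 + 1 = 161, q_1 = 8*1 + 0 = 8.
Check: 161^2 - 405*8^2 = 25921 - 25920 = 1, so (x, y) = (161, 8) solves the equation, and by the theorem it is the least positive solution.

(x, y) = (161, 8)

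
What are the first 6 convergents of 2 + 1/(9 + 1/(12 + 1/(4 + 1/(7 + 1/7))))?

2/1, 19/9, 230/109, 939/445, 6803/3224, 48560/23013

Using the convergent recurrence p_i = a_i*p_{i-1} + p_{i-2}, q_i = a_i*q_{i-1} + q_{i-2} with p_{-2}=0, p_{-1}=1, q_{-2}=1, q_{-1}=0:
  i=0: a_0=2, p_0 = 2*1 + 0 = 2, q_0 = 2*0 + 1 = 1.
  i=1: a_1=9, p_1 = 9*2 + 1 = 19, q_1 = 9*1 + 0 = 9.
  i=2: a_2=12, p_2 = 12*19 + 2 = 230, q_2 = 12*9 + 1 = 109.
  i=3: a_3=4, p_3 = 4*230 + 19 = 939, q_3 = 4*109 + 9 = 445.
  i=4: a_4=7, p_4 = 7*939 + 230 = 6803, q_4 = 7*445 + 109 = 3224.
  i=5: a_5=7, p_5 = 7*6803 + 939 = 48560, q_5 = 7*3224 + 445 = 23013.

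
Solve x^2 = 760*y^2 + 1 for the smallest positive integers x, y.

First expand sqrt(760) as a continued fraction. With x_i = (sqrt(760) + m_i)/d_i and (m_0, d_0) = (0, 1): a_0 = floor(sqrt(760)) = 27, since 27^2 = 729 <= 760 < 784 = 28^2.
Iterate m_{i+1} = d_i*a_i - m_i, d_{i+1} = (760 - m_{i+1}^2)/d_i, a_{i+1} = floor((a_0 + m_{i+1})/d_{i+1}):
  m_1 = 1*27 - 0 = 27, d_1 = (760 - 27^2)/1 = 31/1 = 31, a_1 = floor((27 + 27)/31) = 1.
  m_2 = 31*1 - 27 = 4, d_2 = (760 - 4^2)/31 = 744/31 = 24, a_2 = floor((27 + 4)/24) = 1.
  m_3 = 24*1 - 4 = 20, d_3 = (760 - 20^2)/24 = 360/24 = 15, a_3 = floor((27 + 20)/15) = 3.
  m_4 = 15*3 - 20 = 25, d_4 = (760 - 25^2)/15 = 135/15 = 9, a_4 = floor((27 + 25)/9) = 5.
  m_5 = 9*5 - 25 = 20, d_5 = (760 - 20^2)/9 = 360/9 = 40, a_5 = floor((27 + 20)/40) = 1.
  m_6 = 40*1 - 20 = 20, d_6 = (760 - 20^2)/40 = 360/40 = 9, a_6 = floor((27 + 20)/9) = 5.
  m_7 = 9*5 - 20 = 25, d_7 = (760 - 25^2)/9 = 135/9 = 15, a_7 = floor((27 + 25)/15) = 3.
  m_8 = 15*3 - 25 = 20, d_8 = (760 - 20^2)/15 = 360/15 = 24, a_8 = floor((27 + 20)/24) = 1.
  m_9 = 24*1 - 20 = 4, d_9 = (760 - 4^2)/24 = 744/24 = 31, a_9 = floor((27 + 4)/31) = 1.
  m_10 = 31*1 - 4 = 27, d_10 = (760 - 27^2)/31 = 31/31 = 1, a_10 = floor((27 + 27)/1) = 54.
  m_11 = 1*54 - 27 = 27, d_11 = (760 - 27^2)/1 = 31/1 = 31: (m_11, d_11) = (m_1, d_1) = (27, 31), so from here the quotients repeat a_1, ..., a_10; the period length is 10.
So sqrt(760) = [27; (1, 1, 3, 5, 1, 5, 3, 1, 1, 54)] with period length k = 10.
k is even, so the fundamental solution of x^2 - 760y^2 = 1 is (p_{k-1}, q_{k-1}) = (p_9, q_9); compute convergents through index 9.
Convergents (p_i = a_i*p_{i-1} + p_{i-2}, q_i = a_i*q_{i-1} + q_{i-2} with p_{-2}=0, p_{-1}=1, q_{-2}=1, q_{-1}=0):
  i=0: a_0=27, p_0 = 27*1 + 0 = 27, q_0 = 27*0 + 1 = 1.
  i=1: a_1=1, p_1 = 1*27 + 1 = 28, q_1 = 1*1 + 0 = 1.
  i=2: a_2=1, p_2 = 1*28 + 27 = 55, q_2 = 1*1 + 1 = 2.
  i=3: a_3=3, p_3 = 3*55 + 28 = 193, q_3 = 3*2 + 1 = 7.
  i=4: a_4=5, p_4 = 5*193 + 55 = 1020, q_4 = 5*7 + 2 = 37.
  i=5: a_5=1, p_5 = 1*1020 + 193 = 1213, q_5 = 1*37 + 7 = 44.
  i=6: a_6=5, p_6 = 5*1213 + 1020 = 7085, q_6 = 5*44 + 37 = 257.
  i=7: a_7=3, p_7 = 3*7085 + 1213 = 22468, q_7 = 3*257 + 44 = 815.
  i=8: a_8=1, p_8 = 1*22468 + 7085 = 29553, q_8 = 1*815 + 257 = 1072.
  i=9: a_9=1, p_9 = 1*29553 + 22468 = 52021, q_9 = 1*1072 + 815 = 1887.
Check: 52021^2 - 760*1887^2 = 2706184441 - 2706184440 = 1, so (x, y) = (52021, 1887) solves the equation, and by the theorem it is the least positive solution.

(x, y) = (52021, 1887)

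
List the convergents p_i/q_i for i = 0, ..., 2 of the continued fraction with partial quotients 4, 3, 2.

Using the convergent recurrence p_i = a_i*p_{i-1} + p_{i-2}, q_i = a_i*q_{i-1} + q_{i-2} with p_{-2}=0, p_{-1}=1, q_{-2}=1, q_{-1}=0:
  i=0: a_0=4, p_0 = 4*1 + 0 = 4, q_0 = 4*0 + 1 = 1.
  i=1: a_1=3, p_1 = 3*4 + 1 = 13, q_1 = 3*1 + 0 = 3.
  i=2: a_2=2, p_2 = 2*13 + 4 = 30, q_2 = 2*3 + 1 = 7.

4/1, 13/3, 30/7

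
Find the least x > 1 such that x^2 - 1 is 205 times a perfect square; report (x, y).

First expand sqrt(205) as a continued fraction. With x_i = (sqrt(205) + m_i)/d_i and (m_0, d_0) = (0, 1): a_0 = floor(sqrt(205)) = 14, since 14^2 = 196 <= 205 < 225 = 15^2.
Iterate m_{i+1} = d_i*a_i - m_i, d_{i+1} = (205 - m_{i+1}^2)/d_i, a_{i+1} = floor((a_0 + m_{i+1})/d_{i+1}):
  m_1 = 1*14 - 0 = 14, d_1 = (205 - 14^2)/1 = 9/1 = 9, a_1 = floor((14 + 14)/9) = 3.
  m_2 = 9*3 - 14 = 13, d_2 = (205 - 13^2)/9 = 36/9 = 4, a_2 = floor((14 + 13)/4) = 6.
  m_3 = 4*6 - 13 = 11, d_3 = (205 - 11^2)/4 = 84/4 = 21, a_3 = floor((14 + 11)/21) = 1.
  m_4 = 21*1 - 11 = 10, d_4 = (205 - 10^2)/21 = 105/21 = 5, a_4 = floor((14 + 10)/5) = 4.
  m_5 = 5*4 - 10 = 10, d_5 = (205 - 10^2)/5 = 105/5 = 21, a_5 = floor((14 + 10)/21) = 1.
  m_6 = 21*1 - 10 = 11, d_6 = (205 - 11^2)/21 = 84/21 = 4, a_6 = floor((14 + 11)/4) = 6.
  m_7 = 4*6 - 11 = 13, d_7 = (205 - 13^2)/4 = 36/4 = 9, a_7 = floor((14 + 13)/9) = 3.
  m_8 = 9*3 - 13 = 14, d_8 = (205 - 14^2)/9 = 9/9 = 1, a_8 = floor((14 + 14)/1) = 28.
  m_9 = 1*28 - 14 = 14, d_9 = (205 - 14^2)/1 = 9/1 = 9: (m_9, d_9) = (m_1, d_1) = (14, 9), so from here the quotients repeat a_1, ..., a_8; the period length is 8.
So sqrt(205) = [14; (3, 6, 1, 4, 1, 6, 3, 28)] with period length k = 8.
k is even, so the fundamental solution of x^2 - 205y^2 = 1 is (p_{k-1}, q_{k-1}) = (p_7, q_7); compute convergents through index 7.
Convergents (p_i = a_i*p_{i-1} + p_{i-2}, q_i = a_i*q_{i-1} + q_{i-2} with p_{-2}=0, p_{-1}=1, q_{-2}=1, q_{-1}=0):
  i=0: a_0=14, p_0 = 14*1 + 0 = 14, q_0 = 14*0 + 1 = 1.
  i=1: a_1=3, p_1 = 3*14 + 1 = 43, q_1 = 3*1 + 0 = 3.
  i=2: a_2=6, p_2 = 6*43 + 14 = 272, q_2 = 6*3 + 1 = 19.
  i=3: a_3=1, p_3 = 1*272 + 43 = 315, q_3 = 1*19 + 3 = 22.
  i=4: a_4=4, p_4 = 4*315 + 272 = 1532, q_4 = 4*22 + 19 = 107.
  i=5: a_5=1, p_5 = 1*1532 + 315 = 1847, q_5 = 1*107 + 22 = 129.
  i=6: a_6=6, p_6 = 6*1847 + 1532 = 12614, q_6 = 6*129 + 107 = 881.
  i=7: a_7=3, p_7 = 3*12614 + 1847 = 39689, q_7 = 3*881 + 129 = 2772.
Check: 39689^2 - 205*2772^2 = 1575216721 - 1575216720 = 1, so (x, y) = (39689, 2772) solves the equation, and by the theorem it is the least positive solution.

(x, y) = (39689, 2772)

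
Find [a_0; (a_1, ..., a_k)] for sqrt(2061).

Write x_i = (sqrt(2061) + m_i)/d_i with (m_0, d_0) = (0, 1). a_0 = floor(sqrt(2061)) = 45, since 45^2 = 2025 <= 2061 < 2116 = 46^2.
Iterate m_{i+1} = d_i*a_i - m_i, d_{i+1} = (2061 - m_{i+1}^2)/d_i, a_{i+1} = floor((a_0 + m_{i+1})/d_{i+1}):
  m_1 = 1*45 - 0 = 45, d_1 = (2061 - 45^2)/1 = 36/1 = 36, a_1 = floor((45 + 45)/36) = 2.
  m_2 = 36*2 - 45 = 27, d_2 = (2061 - 27^2)/36 = 1332/36 = 37, a_2 = floor((45 + 27)/37) = 1.
  m_3 = 37*1 - 27 = 10, d_3 = (2061 - 10^2)/37 = 1961/37 = 53, a_3 = floor((45 + 10)/53) = 1.
  m_4 = 53*1 - 10 = 43, d_4 = (2061 - 43^2)/53 = 212/53 = 4, a_4 = floor((45 + 43)/4) = 22.
  m_5 = 4*22 - 43 = 45, d_5 = (2061 - 45^2)/4 = 36/4 = 9, a_5 = floor((45 + 45)/9) = 10.
  m_6 = 9*10 - 45 = 45, d_6 = (2061 - 45^2)/9 = 36/9 = 4, a_6 = floor((45 + 45)/4) = 22.
  m_7 = 4*22 - 45 = 43, d_7 = (2061 - 43^2)/4 = 212/4 = 53, a_7 = floor((45 + 43)/53) = 1.
  m_8 = 53*1 - 43 = 10, d_8 = (2061 - 10^2)/53 = 1961/53 = 37, a_8 = floor((45 + 10)/37) = 1.
  m_9 = 37*1 - 10 = 27, d_9 = (2061 - 27^2)/37 = 1332/37 = 36, a_9 = floor((45 + 27)/36) = 2.
  m_10 = 36*2 - 27 = 45, d_10 = (2061 - 45^2)/36 = 36/36 = 1, a_10 = floor((45 + 45)/1) = 90.
  m_11 = 1*90 - 45 = 45, d_11 = (2061 - 45^2)/1 = 36/1 = 36: (m_11, d_11) = (m_1, d_1) = (45, 36), so from here the quotients repeat a_1, ..., a_10; the period length is 10.
Hence the expansion of sqrt(2061) is a_0 = 45 followed by the repeating block 2, 1, 1, 22, 10, 22, 1, 1, 2, 90 (period 10).

[45; (2, 1, 1, 22, 10, 22, 1, 1, 2, 90)]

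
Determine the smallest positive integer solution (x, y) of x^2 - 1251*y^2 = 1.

First expand sqrt(1251) as a continued fraction. With x_i = (sqrt(1251) + m_i)/d_i and (m_0, d_0) = (0, 1): a_0 = floor(sqrt(1251)) = 35, since 35^2 = 1225 <= 1251 < 1296 = 36^2.
Iterate m_{i+1} = d_i*a_i - m_i, d_{i+1} = (1251 - m_{i+1}^2)/d_i, a_{i+1} = floor((a_0 + m_{i+1})/d_{i+1}):
  m_1 = 1*35 - 0 = 35, d_1 = (1251 - 35^2)/1 = 26/1 = 26, a_1 = floor((35 + 35)/26) = 2.
  m_2 = 26*2 - 35 = 17, d_2 = (1251 - 17^2)/26 = 962/26 = 37, a_2 = floor((35 + 17)/37) = 1.
  m_3 = 37*1 - 17 = 20, d_3 = (1251 - 20^2)/37 = 851/37 = 23, a_3 = floor((35 + 20)/23) = 2.
  m_4 = 23*2 - 20 = 26, d_4 = (1251 - 26^2)/23 = 575/23 = 25, a_4 = floor((35 + 26)/25) = 2.
  m_5 = 25*2 - 26 = 24, d_5 = (1251 - 24^2)/25 = 675/25 = 27, a_5 = floor((35 + 24)/27) = 2.
  m_6 = 27*2 - 24 = 30, d_6 = (1251 - 30^2)/27 = 351/27 = 13, a_6 = floor((35 + 30)/13) = 5.
  m_7 = 13*5 - 30 = 35, d_7 = (1251 - 35^2)/13 = 26/13 = 2, a_7 = floor((35 + 35)/2) = 35.
  m_8 = 2*35 - 35 = 35, d_8 = (1251 - 35^2)/2 = 26/2 = 13, a_8 = floor((35 + 35)/13) = 5.
  m_9 = 13*5 - 35 = 30, d_9 = (1251 - 30^2)/13 = 351/13 = 27, a_9 = floor((35 + 30)/27) = 2.
  m_10 = 27*2 - 30 = 24, d_10 = (1251 - 24^2)/27 = 675/27 = 25, a_10 = floor((35 + 24)/25) = 2.
  m_11 = 25*2 - 24 = 26, d_11 = (1251 - 26^2)/25 = 575/25 = 23, a_11 = floor((35 + 26)/23) = 2.
  m_12 = 23*2 - 26 = 20, d_12 = (1251 - 20^2)/23 = 851/23 = 37, a_12 = floor((35 + 20)/37) = 1.
  m_13 = 37*1 - 20 = 17, d_13 = (1251 - 17^2)/37 = 962/37 = 26, a_13 = floor((35 + 17)/26) = 2.
  m_14 = 26*2 - 17 = 35, d_14 = (1251 - 35^2)/26 = 26/26 = 1, a_14 = floor((35 + 35)/1) = 70.
  m_15 = 1*70 - 35 = 35, d_15 = (1251 - 35^2)/1 = 26/1 = 26: (m_15, d_15) = (m_1, d_1) = (35, 26), so from here the quotients repeat a_1, ..., a_14; the period length is 14.
So sqrt(1251) = [35; (2, 1, 2, 2, 2, 5, 35, 5, 2, 2, 2, 1, 2, 70)] with period length k = 14.
k is even, so the fundamental solution of x^2 - 1251y^2 = 1 is (p_{k-1}, q_{k-1}) = (p_13, q_13); compute convergents through index 13.
Convergents (p_i = a_i*p_{i-1} + p_{i-2}, q_i = a_i*q_{i-1} + q_{i-2} with p_{-2}=0, p_{-1}=1, q_{-2}=1, q_{-1}=0):
  i=0: a_0=35, p_0 = 35*1 + 0 = 35, q_0 = 35*0 + 1 = 1.
  i=1: a_1=2, p_1 = 2*35 + 1 = 71, q_1 = 2*1 + 0 = 2.
  i=2: a_2=1, p_2 = 1*71 + 35 = 106, q_2 = 1*2 + 1 = 3.
  i=3: a_3=2, p_3 = 2*106 + 71 = 283, q_3 = 2*3 + 2 = 8.
  i=4: a_4=2, p_4 = 2*283 + 106 = 672, q_4 = 2*8 + 3 = 19.
  i=5: a_5=2, p_5 = 2*672 + 283 = 1627, q_5 = 2*19 + 8 = 46.
  i=6: a_6=5, p_6 = 5*1627 + 672 = 8807, q_6 = 5*46 + 19 = 249.
  i=7: a_7=35, p_7 = 35*8807 + 1627 = 309872, q_7 = 35*249 + 46 = 8761.
  i=8: a_8=5, p_8 = 5*309872 + 8807 = 1558167, q_8 = 5*8761 + 249 = 44054.
  i=9: a_9=2, p_9 = 2*1558167 + 309872 = 3426206, q_9 = 2*44054 + 8761 = 96869.
  i=10: a_10=2, p_10 = 2*3426206 + 1558167 = 8410579, q_10 = 2*96869 + 44054 = 237792.
  i=11: a_11=2, p_11 = 2*8410579 + 3426206 = 20247364, q_11 = 2*237792 + 96869 = 572453.
  i=12: a_12=1, p_12 = 1*20247364 + 8410579 = 28657943, q_12 = 1*572453 + 237792 = 810245.
  i=13: a_13=2, p_13 = 2*28657943 + 20247364 = 77563250, q_13 = 2*810245 + 572453 = 2192943.
Check: 77563250^2 - 1251*2192943^2 = 6016057750562500 - 6016057750562499 = 1, so (x, y) = (77563250, 2192943) solves the equation, and by the theorem it is the least positive solution.

(x, y) = (77563250, 2192943)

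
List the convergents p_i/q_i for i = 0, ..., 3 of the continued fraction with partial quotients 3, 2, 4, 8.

Using the convergent recurrence p_i = a_i*p_{i-1} + p_{i-2}, q_i = a_i*q_{i-1} + q_{i-2} with p_{-2}=0, p_{-1}=1, q_{-2}=1, q_{-1}=0:
  i=0: a_0=3, p_0 = 3*1 + 0 = 3, q_0 = 3*0 + 1 = 1.
  i=1: a_1=2, p_1 = 2*3 + 1 = 7, q_1 = 2*1 + 0 = 2.
  i=2: a_2=4, p_2 = 4*7 + 3 = 31, q_2 = 4*2 + 1 = 9.
  i=3: a_3=8, p_3 = 8*31 + 7 = 255, q_3 = 8*9 + 2 = 74.

3/1, 7/2, 31/9, 255/74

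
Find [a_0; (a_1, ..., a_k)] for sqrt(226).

Write x_i = (sqrt(226) + m_i)/d_i with (m_0, d_0) = (0, 1). a_0 = floor(sqrt(226)) = 15, since 15^2 = 225 <= 226 < 256 = 16^2.
Iterate m_{i+1} = d_i*a_i - m_i, d_{i+1} = (226 - m_{i+1}^2)/d_i, a_{i+1} = floor((a_0 + m_{i+1})/d_{i+1}):
  m_1 = 1*15 - 0 = 15, d_1 = (226 - 15^2)/1 = 1/1 = 1, a_1 = floor((15 + 15)/1) = 30.
  m_2 = 1*30 - 15 = 15, d_2 = (226 - 15^2)/1 = 1/1 = 1: (m_2, d_2) = (m_1, d_1) = (15, 1), so from here the quotient a_1 repeats; the period length is 1.
Hence the expansion of sqrt(226) is a_0 = 15 followed by the repeating block 30 (period 1).

[15; (30)]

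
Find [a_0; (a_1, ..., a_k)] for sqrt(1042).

[32; (3, 1, 1, 3, 64)]

Write x_i = (sqrt(1042) + m_i)/d_i with (m_0, d_0) = (0, 1). a_0 = floor(sqrt(1042)) = 32, since 32^2 = 1024 <= 1042 < 1089 = 33^2.
Iterate m_{i+1} = d_i*a_i - m_i, d_{i+1} = (1042 - m_{i+1}^2)/d_i, a_{i+1} = floor((a_0 + m_{i+1})/d_{i+1}):
  m_1 = 1*32 - 0 = 32, d_1 = (1042 - 32^2)/1 = 18/1 = 18, a_1 = floor((32 + 32)/18) = 3.
  m_2 = 18*3 - 32 = 22, d_2 = (1042 - 22^2)/18 = 558/18 = 31, a_2 = floor((32 + 22)/31) = 1.
  m_3 = 31*1 - 22 = 9, d_3 = (1042 - 9^2)/31 = 961/31 = 31, a_3 = floor((32 + 9)/31) = 1.
  m_4 = 31*1 - 9 = 22, d_4 = (1042 - 22^2)/31 = 558/31 = 18, a_4 = floor((32 + 22)/18) = 3.
  m_5 = 18*3 - 22 = 32, d_5 = (1042 - 32^2)/18 = 18/18 = 1, a_5 = floor((32 + 32)/1) = 64.
  m_6 = 1*64 - 32 = 32, d_6 = (1042 - 32^2)/1 = 18/1 = 18: (m_6, d_6) = (m_1, d_1) = (32, 18), so from here the quotients repeat a_1, ..., a_5; the period length is 5.
Hence the expansion of sqrt(1042) is a_0 = 32 followed by the repeating block 3, 1, 1, 3, 64 (period 5).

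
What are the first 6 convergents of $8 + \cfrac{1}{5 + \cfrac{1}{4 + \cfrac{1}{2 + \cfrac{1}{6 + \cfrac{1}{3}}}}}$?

Using the convergent recurrence p_i = a_i*p_{i-1} + p_{i-2}, q_i = a_i*q_{i-1} + q_{i-2} with p_{-2}=0, p_{-1}=1, q_{-2}=1, q_{-1}=0:
  i=0: a_0=8, p_0 = 8*1 + 0 = 8, q_0 = 8*0 + 1 = 1.
  i=1: a_1=5, p_1 = 5*8 + 1 = 41, q_1 = 5*1 + 0 = 5.
  i=2: a_2=4, p_2 = 4*41 + 8 = 172, q_2 = 4*5 + 1 = 21.
  i=3: a_3=2, p_3 = 2*172 + 41 = 385, q_3 = 2*21 + 5 = 47.
  i=4: a_4=6, p_4 = 6*385 + 172 = 2482, q_4 = 6*47 + 21 = 303.
  i=5: a_5=3, p_5 = 3*2482 + 385 = 7831, q_5 = 3*303 + 47 = 956.

8/1, 41/5, 172/21, 385/47, 2482/303, 7831/956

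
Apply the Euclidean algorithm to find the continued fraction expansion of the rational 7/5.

[1; 2, 2]

Run the Euclidean algorithm on 7 and 5; the successive quotients are the partial quotients a_0, a_1, ... (each step inverts the fractional part left over by the previous one):
  7 = 1*5 + 2, so a_0 = 1.
  5 = 2*2 + 1, so a_1 = 2.
  2 = 2*1 + 0, so a_2 = 2.
The remainder reaches 0 after 3 divisions, so the expansion has 3 partial quotients, read off in order.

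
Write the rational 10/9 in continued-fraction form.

Run the Euclidean algorithm on 10 and 9; the successive quotients are the partial quotients a_0, a_1, ... (each step inverts the fractional part left over by the previous one):
  10 = 1*9 + 1, so a_0 = 1.
  9 = 9*1 + 0, so a_1 = 9.
The remainder reaches 0 after 2 divisions, so the expansion has 2 partial quotients, read off in order.

[1; 9]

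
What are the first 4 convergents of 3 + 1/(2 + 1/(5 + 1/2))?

Using the convergent recurrence p_i = a_i*p_{i-1} + p_{i-2}, q_i = a_i*q_{i-1} + q_{i-2} with p_{-2}=0, p_{-1}=1, q_{-2}=1, q_{-1}=0:
  i=0: a_0=3, p_0 = 3*1 + 0 = 3, q_0 = 3*0 + 1 = 1.
  i=1: a_1=2, p_1 = 2*3 + 1 = 7, q_1 = 2*1 + 0 = 2.
  i=2: a_2=5, p_2 = 5*7 + 3 = 38, q_2 = 5*2 + 1 = 11.
  i=3: a_3=2, p_3 = 2*38 + 7 = 83, q_3 = 2*11 + 2 = 24.

3/1, 7/2, 38/11, 83/24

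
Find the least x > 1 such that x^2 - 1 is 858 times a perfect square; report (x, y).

First expand sqrt(858) as a continued fraction. With x_i = (sqrt(858) + m_i)/d_i and (m_0, d_0) = (0, 1): a_0 = floor(sqrt(858)) = 29, since 29^2 = 841 <= 858 < 900 = 30^2.
Iterate m_{i+1} = d_i*a_i - m_i, d_{i+1} = (858 - m_{i+1}^2)/d_i, a_{i+1} = floor((a_0 + m_{i+1})/d_{i+1}):
  m_1 = 1*29 - 0 = 29, d_1 = (858 - 29^2)/1 = 17/1 = 17, a_1 = floor((29 + 29)/17) = 3.
  m_2 = 17*3 - 29 = 22, d_2 = (858 - 22^2)/17 = 374/17 = 22, a_2 = floor((29 + 22)/22) = 2.
  m_3 = 22*2 - 22 = 22, d_3 = (858 - 22^2)/22 = 374/22 = 17, a_3 = floor((29 + 22)/17) = 3.
  m_4 = 17*3 - 22 = 29, d_4 = (858 - 29^2)/17 = 17/17 = 1, a_4 = floor((29 + 29)/1) = 58.
  m_5 = 1*58 - 29 = 29, d_5 = (858 - 29^2)/1 = 17/1 = 17: (m_5, d_5) = (m_1, d_1) = (29, 17), so from here the quotients repeat a_1, ..., a_4; the period length is 4.
So sqrt(858) = [29; (3, 2, 3, 58)] with period length k = 4.
k is even, so the fundamental solution of x^2 - 858y^2 = 1 is (p_{k-1}, q_{k-1}) = (p_3, q_3); compute convergents through index 3.
Convergents (p_i = a_i*p_{i-1} + p_{i-2}, q_i = a_i*q_{i-1} + q_{i-2} with p_{-2}=0, p_{-1}=1, q_{-2}=1, q_{-1}=0):
  i=0: a_0=29, p_0 = 29*1 + 0 = 29, q_0 = 29*0 + 1 = 1.
  i=1: a_1=3, p_1 = 3*29 + 1 = 88, q_1 = 3*1 + 0 = 3.
  i=2: a_2=2, p_2 = 2*88 + 29 = 205, q_2 = 2*3 + 1 = 7.
  i=3: a_3=3, p_3 = 3*205 + 88 = 703, q_3 = 3*7 + 3 = 24.
Check: 703^2 - 858*24^2 = 494209 - 494208 = 1, so (x, y) = (703, 24) solves the equation, and by the theorem it is the least positive solution.

(x, y) = (703, 24)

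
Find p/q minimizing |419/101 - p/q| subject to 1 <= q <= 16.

54/13

Expand x = 419/101 as a continued fraction with the Euclidean algorithm:
  419 = 4*101 + 15, so a_0 = 4.
  101 = 6*15 + 11, so a_1 = 6.
  15 = 1*11 + 4, so a_2 = 1.
  11 = 2*4 + 3, so a_3 = 2.
  4 = 1*3 + 1, so a_4 = 1.
  3 = 3*1 + 0, so a_5 = 3.
so x = [4; 6, 1, 2, 1, 3].
Convergents (p_i = a_i*p_{i-1} + p_{i-2}, q_i = a_i*q_{i-1} + q_{i-2} with p_{-2}=0, p_{-1}=1, q_{-2}=1, q_{-1}=0), until the denominator exceeds 16:
  i=0: a_0=4, p_0 = 4*1 + 0 = 4, q_0 = 4*0 + 1 = 1.
  i=1: a_1=6, p_1 = 6*4 + 1 = 25, q_1 = 6*1 + 0 = 6.
  i=2: a_2=1, p_2 = 1*25 + 4 = 29, q_2 = 1*6 + 1 = 7.
  i=3: a_3=2, p_3 = 2*29 + 25 = 83, q_3 = 2*7 + 6 = 20.
q_3 = 20 > 16, so the last convergent with denominator <= 16 is p_2/q_2 = 29/7.
The closest fraction with denominator <= 16 is either p_2/q_2 or the intermediate fraction (k*p_2 + p_1)/(k*q_2 + q_1) with the largest k >= 1 whose denominator stays <= 16; these approach x as k grows, and every other convergent or intermediate fraction in range is farther away.
Largest k: floor((16 - q_1)/q_2) = floor((16 - 6)/7) = 1.
That gives (1*29 + 25)/(1*7 + 6) = 54/13.
Compare the errors: |x - 29/7| = |419*7 - 29*101|/(101*7) = 4/707, and |x - 54/13| = |419*13 - 54*101|/(101*13) = 7/1313.
Cross-multiplying, 7*707 = 4949 < 5252 = 4*1313, so 7/1313 is smaller: the intermediate fraction 54/13 is closer to x than 29/7.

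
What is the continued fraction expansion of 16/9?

[1; 1, 3, 2]

Run the Euclidean algorithm on 16 and 9; the successive quotients are the partial quotients a_0, a_1, ... (each step inverts the fractional part left over by the previous one):
  16 = 1*9 + 7, so a_0 = 1.
  9 = 1*7 + 2, so a_1 = 1.
  7 = 3*2 + 1, so a_2 = 3.
  2 = 2*1 + 0, so a_3 = 2.
The remainder reaches 0 after 4 divisions, so the expansion has 4 partial quotients, read off in order.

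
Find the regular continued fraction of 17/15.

[1; 7, 2]

Run the Euclidean algorithm on 17 and 15; the successive quotients are the partial quotients a_0, a_1, ... (each step inverts the fractional part left over by the previous one):
  17 = 1*15 + 2, so a_0 = 1.
  15 = 7*2 + 1, so a_1 = 7.
  2 = 2*1 + 0, so a_2 = 2.
The remainder reaches 0 after 3 divisions, so the expansion has 3 partial quotients, read off in order.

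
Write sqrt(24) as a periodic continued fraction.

[4; (1, 8)]

Write x_i = (sqrt(24) + m_i)/d_i with (m_0, d_0) = (0, 1). a_0 = floor(sqrt(24)) = 4, since 4^2 = 16 <= 24 < 25 = 5^2.
Iterate m_{i+1} = d_i*a_i - m_i, d_{i+1} = (24 - m_{i+1}^2)/d_i, a_{i+1} = floor((a_0 + m_{i+1})/d_{i+1}):
  m_1 = 1*4 - 0 = 4, d_1 = (24 - 4^2)/1 = 8/1 = 8, a_1 = floor((4 + 4)/8) = 1.
  m_2 = 8*1 - 4 = 4, d_2 = (24 - 4^2)/8 = 8/8 = 1, a_2 = floor((4 + 4)/1) = 8.
  m_3 = 1*8 - 4 = 4, d_3 = (24 - 4^2)/1 = 8/1 = 8: (m_3, d_3) = (m_1, d_1) = (4, 8), so from here the quotients repeat a_1, a_2; the period length is 2.
Hence the expansion of sqrt(24) is a_0 = 4 followed by the repeating block 1, 8 (period 2).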